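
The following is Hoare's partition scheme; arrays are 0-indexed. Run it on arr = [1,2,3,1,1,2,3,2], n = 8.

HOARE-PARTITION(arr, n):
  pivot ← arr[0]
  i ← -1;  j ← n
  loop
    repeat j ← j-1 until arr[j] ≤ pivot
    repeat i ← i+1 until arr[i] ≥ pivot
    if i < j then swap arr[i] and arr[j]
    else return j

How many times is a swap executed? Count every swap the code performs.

2

pivot=1
j stops at 4 (1), i stops at 0 (1); swap ⇒ [1,2,3,1,1,2,3,2]
j stops at 3 (1), i stops at 1 (2); swap ⇒ [1,1,3,2,1,2,3,2]
j stops at 1, i stops at 2; i≥j ⇒ return 1. arr=[1,1,3,2,1,2,3,2]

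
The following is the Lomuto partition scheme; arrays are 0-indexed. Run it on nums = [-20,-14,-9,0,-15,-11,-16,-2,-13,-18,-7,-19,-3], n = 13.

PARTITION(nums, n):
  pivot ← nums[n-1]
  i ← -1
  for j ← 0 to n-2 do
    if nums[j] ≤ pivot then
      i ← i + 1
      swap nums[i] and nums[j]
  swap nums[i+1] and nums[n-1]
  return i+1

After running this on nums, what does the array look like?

pivot = nums[12] = -3; i = -1
j=0: nums[0]=-20 ≤ -3 → i=0, swap nums[0],nums[0] (no change) → [-20,-14,-9,0,-15,-11,-16,-2,-13,-18,-7,-19,-3]
j=1: nums[1]=-14 ≤ -3 → i=1, swap nums[1],nums[1] (no change) → [-20,-14,-9,0,-15,-11,-16,-2,-13,-18,-7,-19,-3]
j=2: nums[2]=-9 ≤ -3 → i=2, swap nums[2],nums[2] (no change) → [-20,-14,-9,0,-15,-11,-16,-2,-13,-18,-7,-19,-3]
j=3: nums[3]=0 > -3 → no swap
j=4: nums[4]=-15 ≤ -3 → i=3, swap nums[3],nums[4] → [-20,-14,-9,-15,0,-11,-16,-2,-13,-18,-7,-19,-3]
j=5: nums[5]=-11 ≤ -3 → i=4, swap nums[4],nums[5] → [-20,-14,-9,-15,-11,0,-16,-2,-13,-18,-7,-19,-3]
j=6: nums[6]=-16 ≤ -3 → i=5, swap nums[5],nums[6] → [-20,-14,-9,-15,-11,-16,0,-2,-13,-18,-7,-19,-3]
j=7: nums[7]=-2 > -3 → no swap
j=8: nums[8]=-13 ≤ -3 → i=6, swap nums[6],nums[8] → [-20,-14,-9,-15,-11,-16,-13,-2,0,-18,-7,-19,-3]
j=9: nums[9]=-18 ≤ -3 → i=7, swap nums[7],nums[9] → [-20,-14,-9,-15,-11,-16,-13,-18,0,-2,-7,-19,-3]
j=10: nums[10]=-7 ≤ -3 → i=8, swap nums[8],nums[10] → [-20,-14,-9,-15,-11,-16,-13,-18,-7,-2,0,-19,-3]
j=11: nums[11]=-19 ≤ -3 → i=9, swap nums[9],nums[11] → [-20,-14,-9,-15,-11,-16,-13,-18,-7,-19,0,-2,-3]
final swap nums[10],nums[12] → [-20,-14,-9,-15,-11,-16,-13,-18,-7,-19,-3,-2,0]; return 10

[-20,-14,-9,-15,-11,-16,-13,-18,-7,-19,-3,-2,0]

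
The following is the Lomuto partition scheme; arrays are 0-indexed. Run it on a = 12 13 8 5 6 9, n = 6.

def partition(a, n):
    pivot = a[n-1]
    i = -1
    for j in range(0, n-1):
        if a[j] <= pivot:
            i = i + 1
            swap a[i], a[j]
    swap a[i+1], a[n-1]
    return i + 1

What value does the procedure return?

3

pivot=9, i=-1
j=0: 12>9, skip
j=1: 13>9, skip
j=2: 8≤9, i=0, swap(0,2) ⇒ 8 13 12 5 6 9
j=3: 5≤9, i=1, swap(1,3) ⇒ 8 5 12 13 6 9
j=4: 6≤9, i=2, swap(2,4) ⇒ 8 5 6 13 12 9
swap(3,5) ⇒ 8 5 6 9 12 13; return 3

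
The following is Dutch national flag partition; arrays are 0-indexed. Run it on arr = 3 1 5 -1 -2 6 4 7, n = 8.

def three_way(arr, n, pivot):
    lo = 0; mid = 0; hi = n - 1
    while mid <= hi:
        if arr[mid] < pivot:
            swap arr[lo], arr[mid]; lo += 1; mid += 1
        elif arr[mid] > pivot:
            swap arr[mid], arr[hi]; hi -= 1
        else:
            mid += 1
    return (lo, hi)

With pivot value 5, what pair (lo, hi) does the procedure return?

pivot = 5; lo=0, mid=0, hi=7
arr[mid]=3<5: swap arr[0],arr[0]; lo=1,mid=1 → 3 1 5 -1 -2 6 4 7
arr[mid]=1<5: swap arr[1],arr[1]; lo=2,mid=2 → 3 1 5 -1 -2 6 4 7
arr[mid]=5=5: mid=3
arr[mid]=-1<5: swap arr[2],arr[3]; lo=3,mid=4 → 3 1 -1 5 -2 6 4 7
arr[mid]=-2<5: swap arr[3],arr[4]; lo=4,mid=5 → 3 1 -1 -2 5 6 4 7
arr[mid]=6>5: swap arr[5],arr[7]; hi=6 → 3 1 -1 -2 5 7 4 6
arr[mid]=7>5: swap arr[5],arr[6]; hi=5 → 3 1 -1 -2 5 4 7 6
arr[mid]=4<5: swap arr[4],arr[5]; lo=5,mid=6 → 3 1 -1 -2 4 5 7 6
end: lo=5, hi=5; arr = 3 1 -1 -2 4 5 7 6

(5, 5)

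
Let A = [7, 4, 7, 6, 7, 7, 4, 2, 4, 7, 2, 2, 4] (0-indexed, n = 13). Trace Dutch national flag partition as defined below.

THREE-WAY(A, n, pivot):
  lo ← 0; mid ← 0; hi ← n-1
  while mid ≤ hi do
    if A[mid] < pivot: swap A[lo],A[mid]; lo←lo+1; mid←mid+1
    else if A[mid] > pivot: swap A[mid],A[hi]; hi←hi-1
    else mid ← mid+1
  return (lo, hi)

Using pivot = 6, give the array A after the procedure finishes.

[4, 4, 2, 2, 4, 4, 2, 6, 7, 7, 7, 7, 7]

pivot = 6; lo=0, mid=0, hi=12
A[mid]=7>6: swap A[0],A[12]; hi=11 → [4, 4, 7, 6, 7, 7, 4, 2, 4, 7, 2, 2, 7]
A[mid]=4<6: swap A[0],A[0]; lo=1,mid=1 → [4, 4, 7, 6, 7, 7, 4, 2, 4, 7, 2, 2, 7]
A[mid]=4<6: swap A[1],A[1]; lo=2,mid=2 → [4, 4, 7, 6, 7, 7, 4, 2, 4, 7, 2, 2, 7]
A[mid]=7>6: swap A[2],A[11]; hi=10 → [4, 4, 2, 6, 7, 7, 4, 2, 4, 7, 2, 7, 7]
A[mid]=2<6: swap A[2],A[2]; lo=3,mid=3 → [4, 4, 2, 6, 7, 7, 4, 2, 4, 7, 2, 7, 7]
A[mid]=6=6: mid=4
A[mid]=7>6: swap A[4],A[10]; hi=9 → [4, 4, 2, 6, 2, 7, 4, 2, 4, 7, 7, 7, 7]
A[mid]=2<6: swap A[3],A[4]; lo=4,mid=5 → [4, 4, 2, 2, 6, 7, 4, 2, 4, 7, 7, 7, 7]
A[mid]=7>6: swap A[5],A[9]; hi=8 → [4, 4, 2, 2, 6, 7, 4, 2, 4, 7, 7, 7, 7]
A[mid]=7>6: swap A[5],A[8]; hi=7 → [4, 4, 2, 2, 6, 4, 4, 2, 7, 7, 7, 7, 7]
A[mid]=4<6: swap A[4],A[5]; lo=5,mid=6 → [4, 4, 2, 2, 4, 6, 4, 2, 7, 7, 7, 7, 7]
A[mid]=4<6: swap A[5],A[6]; lo=6,mid=7 → [4, 4, 2, 2, 4, 4, 6, 2, 7, 7, 7, 7, 7]
A[mid]=2<6: swap A[6],A[7]; lo=7,mid=8 → [4, 4, 2, 2, 4, 4, 2, 6, 7, 7, 7, 7, 7]
end: lo=7, hi=7; A = [4, 4, 2, 2, 4, 4, 2, 6, 7, 7, 7, 7, 7]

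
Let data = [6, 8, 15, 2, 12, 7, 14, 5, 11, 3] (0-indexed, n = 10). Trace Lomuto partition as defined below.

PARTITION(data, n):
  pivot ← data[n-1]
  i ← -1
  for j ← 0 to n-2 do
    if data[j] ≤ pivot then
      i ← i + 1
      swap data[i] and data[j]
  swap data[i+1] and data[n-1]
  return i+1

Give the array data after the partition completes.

pivot = data[9] = 3; i = -1
j=0: data[0]=6 > 3 → no swap
j=1: data[1]=8 > 3 → no swap
j=2: data[2]=15 > 3 → no swap
j=3: data[3]=2 ≤ 3 → i=0, swap data[0],data[3] → [2, 8, 15, 6, 12, 7, 14, 5, 11, 3]
j=4: data[4]=12 > 3 → no swap
j=5: data[5]=7 > 3 → no swap
j=6: data[6]=14 > 3 → no swap
j=7: data[7]=5 > 3 → no swap
j=8: data[8]=11 > 3 → no swap
final swap data[1],data[9] → [2, 3, 15, 6, 12, 7, 14, 5, 11, 8]; return 1

[2, 3, 15, 6, 12, 7, 14, 5, 11, 8]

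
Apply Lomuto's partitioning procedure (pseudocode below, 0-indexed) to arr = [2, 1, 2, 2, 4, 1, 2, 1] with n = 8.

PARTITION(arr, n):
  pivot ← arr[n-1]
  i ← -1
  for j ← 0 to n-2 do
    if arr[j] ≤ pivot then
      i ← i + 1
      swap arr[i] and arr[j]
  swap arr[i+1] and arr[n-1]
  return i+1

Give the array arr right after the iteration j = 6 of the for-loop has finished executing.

[1, 1, 2, 2, 4, 2, 2, 1]

pivot=1, i=-1
j=0: 2>1, skip
j=1: 1≤1, i=0, swap(0,1) ⇒ [1, 2, 2, 2, 4, 1, 2, 1]
j=2: 2>1, skip
j=3: 2>1, skip
j=4: 4>1, skip
j=5: 1≤1, i=1, swap(1,5) ⇒ [1, 1, 2, 2, 4, 2, 2, 1]
j=6: 2>1, skip
(after j=6) arr = [1, 1, 2, 2, 4, 2, 2, 1]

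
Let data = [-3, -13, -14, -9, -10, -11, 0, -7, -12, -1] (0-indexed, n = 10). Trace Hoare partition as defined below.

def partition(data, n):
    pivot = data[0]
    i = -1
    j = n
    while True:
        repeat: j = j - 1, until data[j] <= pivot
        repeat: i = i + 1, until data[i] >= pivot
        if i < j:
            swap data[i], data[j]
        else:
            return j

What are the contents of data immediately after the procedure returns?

pivot = data[0] = -3; i = -1, j = 10
j→8 (data[8]=-12≤-3), i→0 (data[0]=-3≥-3); i<j, swap → [-12, -13, -14, -9, -10, -11, 0, -7, -3, -1]
j→7 (data[7]=-7≤-3), i→6 (data[6]=0≥-3); i<j, swap → [-12, -13, -14, -9, -10, -11, -7, 0, -3, -1]
j→6, i→7; i≥j, return j=6. data = [-12, -13, -14, -9, -10, -11, -7, 0, -3, -1]

[-12, -13, -14, -9, -10, -11, -7, 0, -3, -1]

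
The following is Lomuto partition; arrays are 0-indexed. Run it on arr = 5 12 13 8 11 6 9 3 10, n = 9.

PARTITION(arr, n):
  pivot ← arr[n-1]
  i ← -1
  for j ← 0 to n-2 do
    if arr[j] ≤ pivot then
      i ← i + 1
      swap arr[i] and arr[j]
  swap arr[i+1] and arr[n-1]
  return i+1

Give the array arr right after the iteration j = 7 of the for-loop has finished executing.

5 8 6 9 3 13 12 11 10

pivot = arr[8] = 10; i = -1
j=0: arr[0]=5 ≤ 10 → i=0, swap arr[0],arr[0] (no change) → 5 12 13 8 11 6 9 3 10
j=1: arr[1]=12 > 10 → no swap
j=2: arr[2]=13 > 10 → no swap
j=3: arr[3]=8 ≤ 10 → i=1, swap arr[1],arr[3] → 5 8 13 12 11 6 9 3 10
j=4: arr[4]=11 > 10 → no swap
j=5: arr[5]=6 ≤ 10 → i=2, swap arr[2],arr[5] → 5 8 6 12 11 13 9 3 10
j=6: arr[6]=9 ≤ 10 → i=3, swap arr[3],arr[6] → 5 8 6 9 11 13 12 3 10
j=7: arr[7]=3 ≤ 10 → i=4, swap arr[4],arr[7] → 5 8 6 9 3 13 12 11 10
(after j=7) arr = 5 8 6 9 3 13 12 11 10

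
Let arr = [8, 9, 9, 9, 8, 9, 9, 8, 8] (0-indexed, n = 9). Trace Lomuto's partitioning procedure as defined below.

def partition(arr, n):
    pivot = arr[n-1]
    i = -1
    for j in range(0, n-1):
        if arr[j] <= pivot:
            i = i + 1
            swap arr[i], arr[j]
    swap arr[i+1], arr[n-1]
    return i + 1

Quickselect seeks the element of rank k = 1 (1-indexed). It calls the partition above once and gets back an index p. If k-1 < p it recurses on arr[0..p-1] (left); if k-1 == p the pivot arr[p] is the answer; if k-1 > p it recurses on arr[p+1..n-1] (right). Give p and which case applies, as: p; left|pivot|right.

pivot = arr[8] = 8; i = -1
j=0: arr[0]=8 ≤ 8 → i=0, swap arr[0],arr[0] (no change) → [8, 9, 9, 9, 8, 9, 9, 8, 8]
j=1: arr[1]=9 > 8 → no swap
j=2: arr[2]=9 > 8 → no swap
j=3: arr[3]=9 > 8 → no swap
j=4: arr[4]=8 ≤ 8 → i=1, swap arr[1],arr[4] → [8, 8, 9, 9, 9, 9, 9, 8, 8]
j=5: arr[5]=9 > 8 → no swap
j=6: arr[6]=9 > 8 → no swap
j=7: arr[7]=8 ≤ 8 → i=2, swap arr[2],arr[7] → [8, 8, 8, 9, 9, 9, 9, 9, 8]
final swap arr[3],arr[8] → [8, 8, 8, 8, 9, 9, 9, 9, 9]; return 3
p = 3; k-1 = 0 < 3 ⇒ left

3; left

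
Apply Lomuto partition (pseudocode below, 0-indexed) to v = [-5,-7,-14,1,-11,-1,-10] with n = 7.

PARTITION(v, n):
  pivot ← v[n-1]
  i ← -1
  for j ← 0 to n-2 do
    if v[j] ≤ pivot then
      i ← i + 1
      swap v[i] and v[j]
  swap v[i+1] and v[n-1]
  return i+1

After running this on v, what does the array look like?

[-14,-11,-10,1,-7,-1,-5]

pivot = v[6] = -10; i = -1
j=0: v[0]=-5 > -10 → no swap
j=1: v[1]=-7 > -10 → no swap
j=2: v[2]=-14 ≤ -10 → i=0, swap v[0],v[2] → [-14,-7,-5,1,-11,-1,-10]
j=3: v[3]=1 > -10 → no swap
j=4: v[4]=-11 ≤ -10 → i=1, swap v[1],v[4] → [-14,-11,-5,1,-7,-1,-10]
j=5: v[5]=-1 > -10 → no swap
final swap v[2],v[6] → [-14,-11,-10,1,-7,-1,-5]; return 2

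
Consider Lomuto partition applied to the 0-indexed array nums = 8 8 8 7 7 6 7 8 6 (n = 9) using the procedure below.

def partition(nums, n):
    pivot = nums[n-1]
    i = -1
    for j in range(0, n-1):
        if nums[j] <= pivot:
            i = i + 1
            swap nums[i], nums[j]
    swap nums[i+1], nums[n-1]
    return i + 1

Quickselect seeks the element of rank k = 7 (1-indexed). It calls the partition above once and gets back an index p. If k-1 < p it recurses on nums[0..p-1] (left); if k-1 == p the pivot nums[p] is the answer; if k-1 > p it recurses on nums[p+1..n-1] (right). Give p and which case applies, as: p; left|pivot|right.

pivot = nums[8] = 6; i = -1
j=0: nums[0]=8 > 6 → no swap
j=1: nums[1]=8 > 6 → no swap
j=2: nums[2]=8 > 6 → no swap
j=3: nums[3]=7 > 6 → no swap
j=4: nums[4]=7 > 6 → no swap
j=5: nums[5]=6 ≤ 6 → i=0, swap nums[0],nums[5] → 6 8 8 7 7 8 7 8 6
j=6: nums[6]=7 > 6 → no swap
j=7: nums[7]=8 > 6 → no swap
final swap nums[1],nums[8] → 6 6 8 7 7 8 7 8 8; return 1
p = 1; k-1 = 6 > 1 ⇒ right

1; right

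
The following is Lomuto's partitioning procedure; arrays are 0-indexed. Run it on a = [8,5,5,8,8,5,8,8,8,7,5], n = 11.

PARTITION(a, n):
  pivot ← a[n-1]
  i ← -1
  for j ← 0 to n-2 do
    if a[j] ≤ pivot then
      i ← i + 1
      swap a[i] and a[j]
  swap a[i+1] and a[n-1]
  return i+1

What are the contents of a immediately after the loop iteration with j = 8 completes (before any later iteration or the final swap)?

[5,5,5,8,8,8,8,8,8,7,5]

pivot = a[10] = 5; i = -1
j=0: a[0]=8 > 5 → no swap
j=1: a[1]=5 ≤ 5 → i=0, swap a[0],a[1] → [5,8,5,8,8,5,8,8,8,7,5]
j=2: a[2]=5 ≤ 5 → i=1, swap a[1],a[2] → [5,5,8,8,8,5,8,8,8,7,5]
j=3: a[3]=8 > 5 → no swap
j=4: a[4]=8 > 5 → no swap
j=5: a[5]=5 ≤ 5 → i=2, swap a[2],a[5] → [5,5,5,8,8,8,8,8,8,7,5]
j=6: a[6]=8 > 5 → no swap
j=7: a[7]=8 > 5 → no swap
j=8: a[8]=8 > 5 → no swap
(after j=8) a = [5,5,5,8,8,8,8,8,8,7,5]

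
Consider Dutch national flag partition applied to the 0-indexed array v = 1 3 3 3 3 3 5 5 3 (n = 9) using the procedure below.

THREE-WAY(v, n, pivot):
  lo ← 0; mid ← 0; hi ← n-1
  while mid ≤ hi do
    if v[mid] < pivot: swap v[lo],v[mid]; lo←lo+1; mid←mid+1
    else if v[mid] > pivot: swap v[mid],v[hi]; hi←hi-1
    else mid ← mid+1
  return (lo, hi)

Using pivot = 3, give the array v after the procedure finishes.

1 3 3 3 3 3 3 5 5

lo=0 mid=0 hi=8
1<3: swap(0,0), lo=1 mid=1 ⇒ 1 3 3 3 3 3 5 5 3
3=3: mid=2
3=3: mid=3
3=3: mid=4
3=3: mid=5
3=3: mid=6
5>3: swap(6,8), hi=7 ⇒ 1 3 3 3 3 3 3 5 5
3=3: mid=7
5>3: swap(7,7), hi=6 ⇒ 1 3 3 3 3 3 3 5 5
done. lo=1 hi=6; v=1 3 3 3 3 3 3 5 5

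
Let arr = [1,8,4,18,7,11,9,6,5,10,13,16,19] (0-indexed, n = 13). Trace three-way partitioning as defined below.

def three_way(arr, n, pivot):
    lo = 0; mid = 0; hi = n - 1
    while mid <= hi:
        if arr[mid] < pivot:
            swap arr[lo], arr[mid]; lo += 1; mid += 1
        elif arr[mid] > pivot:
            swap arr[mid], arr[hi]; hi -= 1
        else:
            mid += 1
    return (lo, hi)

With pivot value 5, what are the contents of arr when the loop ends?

pivot = 5; lo=0, mid=0, hi=12
arr[mid]=1<5: swap arr[0],arr[0]; lo=1,mid=1 → [1,8,4,18,7,11,9,6,5,10,13,16,19]
arr[mid]=8>5: swap arr[1],arr[12]; hi=11 → [1,19,4,18,7,11,9,6,5,10,13,16,8]
arr[mid]=19>5: swap arr[1],arr[11]; hi=10 → [1,16,4,18,7,11,9,6,5,10,13,19,8]
arr[mid]=16>5: swap arr[1],arr[10]; hi=9 → [1,13,4,18,7,11,9,6,5,10,16,19,8]
arr[mid]=13>5: swap arr[1],arr[9]; hi=8 → [1,10,4,18,7,11,9,6,5,13,16,19,8]
arr[mid]=10>5: swap arr[1],arr[8]; hi=7 → [1,5,4,18,7,11,9,6,10,13,16,19,8]
arr[mid]=5=5: mid=2
arr[mid]=4<5: swap arr[1],arr[2]; lo=2,mid=3 → [1,4,5,18,7,11,9,6,10,13,16,19,8]
arr[mid]=18>5: swap arr[3],arr[7]; hi=6 → [1,4,5,6,7,11,9,18,10,13,16,19,8]
arr[mid]=6>5: swap arr[3],arr[6]; hi=5 → [1,4,5,9,7,11,6,18,10,13,16,19,8]
arr[mid]=9>5: swap arr[3],arr[5]; hi=4 → [1,4,5,11,7,9,6,18,10,13,16,19,8]
arr[mid]=11>5: swap arr[3],arr[4]; hi=3 → [1,4,5,7,11,9,6,18,10,13,16,19,8]
arr[mid]=7>5: swap arr[3],arr[3]; hi=2 → [1,4,5,7,11,9,6,18,10,13,16,19,8]
end: lo=2, hi=2; arr = [1,4,5,7,11,9,6,18,10,13,16,19,8]

[1,4,5,7,11,9,6,18,10,13,16,19,8]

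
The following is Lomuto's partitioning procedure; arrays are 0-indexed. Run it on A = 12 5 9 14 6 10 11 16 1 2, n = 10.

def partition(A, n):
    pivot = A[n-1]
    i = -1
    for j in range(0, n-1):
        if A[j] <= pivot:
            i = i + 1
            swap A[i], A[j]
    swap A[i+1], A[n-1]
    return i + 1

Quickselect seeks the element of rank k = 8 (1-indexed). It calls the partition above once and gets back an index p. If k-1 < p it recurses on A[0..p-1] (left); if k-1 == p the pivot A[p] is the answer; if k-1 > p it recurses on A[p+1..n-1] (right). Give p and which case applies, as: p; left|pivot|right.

pivot = A[9] = 2; i = -1
j=0: A[0]=12 > 2 → no swap
j=1: A[1]=5 > 2 → no swap
j=2: A[2]=9 > 2 → no swap
j=3: A[3]=14 > 2 → no swap
j=4: A[4]=6 > 2 → no swap
j=5: A[5]=10 > 2 → no swap
j=6: A[6]=11 > 2 → no swap
j=7: A[7]=16 > 2 → no swap
j=8: A[8]=1 ≤ 2 → i=0, swap A[0],A[8] → 1 5 9 14 6 10 11 16 12 2
final swap A[1],A[9] → 1 2 9 14 6 10 11 16 12 5; return 1
p = 1; k-1 = 7 > 1 ⇒ right

1; right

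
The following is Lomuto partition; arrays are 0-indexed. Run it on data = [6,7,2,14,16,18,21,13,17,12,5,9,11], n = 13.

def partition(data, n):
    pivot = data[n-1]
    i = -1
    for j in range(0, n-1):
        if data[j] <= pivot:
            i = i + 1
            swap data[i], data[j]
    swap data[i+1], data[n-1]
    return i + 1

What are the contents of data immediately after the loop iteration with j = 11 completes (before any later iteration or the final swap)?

pivot=11, i=-1
j=0: 6≤11, i=0, swap(0,0) ⇒ [6,7,2,14,16,18,21,13,17,12,5,9,11]
j=1: 7≤11, i=1, swap(1,1) ⇒ [6,7,2,14,16,18,21,13,17,12,5,9,11]
j=2: 2≤11, i=2, swap(2,2) ⇒ [6,7,2,14,16,18,21,13,17,12,5,9,11]
j=3: 14>11, skip
j=4: 16>11, skip
j=5: 18>11, skip
j=6: 21>11, skip
j=7: 13>11, skip
j=8: 17>11, skip
j=9: 12>11, skip
j=10: 5≤11, i=3, swap(3,10) ⇒ [6,7,2,5,16,18,21,13,17,12,14,9,11]
j=11: 9≤11, i=4, swap(4,11) ⇒ [6,7,2,5,9,18,21,13,17,12,14,16,11]
(after j=11) data = [6,7,2,5,9,18,21,13,17,12,14,16,11]

[6,7,2,5,9,18,21,13,17,12,14,16,11]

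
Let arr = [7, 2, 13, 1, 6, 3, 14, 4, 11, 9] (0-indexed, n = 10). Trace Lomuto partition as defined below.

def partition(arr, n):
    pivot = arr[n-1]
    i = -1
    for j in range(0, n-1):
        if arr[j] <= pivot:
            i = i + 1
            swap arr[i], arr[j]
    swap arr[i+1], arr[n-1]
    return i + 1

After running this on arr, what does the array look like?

[7, 2, 1, 6, 3, 4, 9, 13, 11, 14]

pivot = arr[9] = 9; i = -1
j=0: arr[0]=7 ≤ 9 → i=0, swap arr[0],arr[0] (no change) → [7, 2, 13, 1, 6, 3, 14, 4, 11, 9]
j=1: arr[1]=2 ≤ 9 → i=1, swap arr[1],arr[1] (no change) → [7, 2, 13, 1, 6, 3, 14, 4, 11, 9]
j=2: arr[2]=13 > 9 → no swap
j=3: arr[3]=1 ≤ 9 → i=2, swap arr[2],arr[3] → [7, 2, 1, 13, 6, 3, 14, 4, 11, 9]
j=4: arr[4]=6 ≤ 9 → i=3, swap arr[3],arr[4] → [7, 2, 1, 6, 13, 3, 14, 4, 11, 9]
j=5: arr[5]=3 ≤ 9 → i=4, swap arr[4],arr[5] → [7, 2, 1, 6, 3, 13, 14, 4, 11, 9]
j=6: arr[6]=14 > 9 → no swap
j=7: arr[7]=4 ≤ 9 → i=5, swap arr[5],arr[7] → [7, 2, 1, 6, 3, 4, 14, 13, 11, 9]
j=8: arr[8]=11 > 9 → no swap
final swap arr[6],arr[9] → [7, 2, 1, 6, 3, 4, 9, 13, 11, 14]; return 6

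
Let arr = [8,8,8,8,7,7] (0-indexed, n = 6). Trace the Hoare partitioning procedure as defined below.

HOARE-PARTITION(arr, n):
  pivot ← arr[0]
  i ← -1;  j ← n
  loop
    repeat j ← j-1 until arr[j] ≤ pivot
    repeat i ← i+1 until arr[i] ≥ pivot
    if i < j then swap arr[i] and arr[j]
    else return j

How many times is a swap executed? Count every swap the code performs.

pivot=8
j stops at 5 (7), i stops at 0 (8); swap ⇒ [7,8,8,8,7,8]
j stops at 4 (7), i stops at 1 (8); swap ⇒ [7,7,8,8,8,8]
j stops at 3 (8), i stops at 2 (8); swap ⇒ [7,7,8,8,8,8]
j stops at 2, i stops at 3; i≥j ⇒ return 2. arr=[7,7,8,8,8,8]

3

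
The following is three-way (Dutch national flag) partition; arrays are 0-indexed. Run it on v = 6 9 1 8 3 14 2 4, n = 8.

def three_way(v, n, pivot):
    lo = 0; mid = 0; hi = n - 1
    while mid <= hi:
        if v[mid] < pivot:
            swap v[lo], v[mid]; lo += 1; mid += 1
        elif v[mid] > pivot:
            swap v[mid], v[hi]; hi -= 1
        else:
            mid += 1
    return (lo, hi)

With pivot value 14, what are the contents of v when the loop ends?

pivot = 14; lo=0, mid=0, hi=7
v[mid]=6<14: swap v[0],v[0]; lo=1,mid=1 → 6 9 1 8 3 14 2 4
v[mid]=9<14: swap v[1],v[1]; lo=2,mid=2 → 6 9 1 8 3 14 2 4
v[mid]=1<14: swap v[2],v[2]; lo=3,mid=3 → 6 9 1 8 3 14 2 4
v[mid]=8<14: swap v[3],v[3]; lo=4,mid=4 → 6 9 1 8 3 14 2 4
v[mid]=3<14: swap v[4],v[4]; lo=5,mid=5 → 6 9 1 8 3 14 2 4
v[mid]=14=14: mid=6
v[mid]=2<14: swap v[5],v[6]; lo=6,mid=7 → 6 9 1 8 3 2 14 4
v[mid]=4<14: swap v[6],v[7]; lo=7,mid=8 → 6 9 1 8 3 2 4 14
end: lo=7, hi=7; v = 6 9 1 8 3 2 4 14

6 9 1 8 3 2 4 14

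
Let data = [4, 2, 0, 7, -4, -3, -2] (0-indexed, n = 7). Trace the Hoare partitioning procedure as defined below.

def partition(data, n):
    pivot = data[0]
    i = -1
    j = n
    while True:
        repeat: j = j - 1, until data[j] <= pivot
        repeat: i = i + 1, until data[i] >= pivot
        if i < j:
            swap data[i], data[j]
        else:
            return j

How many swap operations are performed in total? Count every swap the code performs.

pivot=4
j stops at 6 (-2), i stops at 0 (4); swap ⇒ [-2, 2, 0, 7, -4, -3, 4]
j stops at 5 (-3), i stops at 3 (7); swap ⇒ [-2, 2, 0, -3, -4, 7, 4]
j stops at 4, i stops at 5; i≥j ⇒ return 4. data=[-2, 2, 0, -3, -4, 7, 4]

2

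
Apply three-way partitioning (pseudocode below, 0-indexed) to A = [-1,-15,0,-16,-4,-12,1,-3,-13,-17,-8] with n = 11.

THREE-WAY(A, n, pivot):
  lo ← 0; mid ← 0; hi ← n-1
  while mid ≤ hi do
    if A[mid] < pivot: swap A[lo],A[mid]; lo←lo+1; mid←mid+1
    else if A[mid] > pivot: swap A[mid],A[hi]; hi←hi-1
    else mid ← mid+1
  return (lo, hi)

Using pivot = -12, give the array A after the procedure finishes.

[-17,-15,-13,-16,-12,1,-3,-4,0,-8,-1]

pivot = -12; lo=0, mid=0, hi=10
A[mid]=-1>-12: swap A[0],A[10]; hi=9 → [-8,-15,0,-16,-4,-12,1,-3,-13,-17,-1]
A[mid]=-8>-12: swap A[0],A[9]; hi=8 → [-17,-15,0,-16,-4,-12,1,-3,-13,-8,-1]
A[mid]=-17<-12: swap A[0],A[0]; lo=1,mid=1 → [-17,-15,0,-16,-4,-12,1,-3,-13,-8,-1]
A[mid]=-15<-12: swap A[1],A[1]; lo=2,mid=2 → [-17,-15,0,-16,-4,-12,1,-3,-13,-8,-1]
A[mid]=0>-12: swap A[2],A[8]; hi=7 → [-17,-15,-13,-16,-4,-12,1,-3,0,-8,-1]
A[mid]=-13<-12: swap A[2],A[2]; lo=3,mid=3 → [-17,-15,-13,-16,-4,-12,1,-3,0,-8,-1]
A[mid]=-16<-12: swap A[3],A[3]; lo=4,mid=4 → [-17,-15,-13,-16,-4,-12,1,-3,0,-8,-1]
A[mid]=-4>-12: swap A[4],A[7]; hi=6 → [-17,-15,-13,-16,-3,-12,1,-4,0,-8,-1]
A[mid]=-3>-12: swap A[4],A[6]; hi=5 → [-17,-15,-13,-16,1,-12,-3,-4,0,-8,-1]
A[mid]=1>-12: swap A[4],A[5]; hi=4 → [-17,-15,-13,-16,-12,1,-3,-4,0,-8,-1]
A[mid]=-12=-12: mid=5
end: lo=4, hi=4; A = [-17,-15,-13,-16,-12,1,-3,-4,0,-8,-1]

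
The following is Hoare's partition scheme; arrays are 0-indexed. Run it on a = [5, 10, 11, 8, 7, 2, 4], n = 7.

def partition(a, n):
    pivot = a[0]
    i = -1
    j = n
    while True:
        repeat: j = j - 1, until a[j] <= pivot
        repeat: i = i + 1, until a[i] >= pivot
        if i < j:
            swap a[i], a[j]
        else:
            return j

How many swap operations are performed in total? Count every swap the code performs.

pivot=5
j stops at 6 (4), i stops at 0 (5); swap ⇒ [4, 10, 11, 8, 7, 2, 5]
j stops at 5 (2), i stops at 1 (10); swap ⇒ [4, 2, 11, 8, 7, 10, 5]
j stops at 1, i stops at 2; i≥j ⇒ return 1. a=[4, 2, 11, 8, 7, 10, 5]

2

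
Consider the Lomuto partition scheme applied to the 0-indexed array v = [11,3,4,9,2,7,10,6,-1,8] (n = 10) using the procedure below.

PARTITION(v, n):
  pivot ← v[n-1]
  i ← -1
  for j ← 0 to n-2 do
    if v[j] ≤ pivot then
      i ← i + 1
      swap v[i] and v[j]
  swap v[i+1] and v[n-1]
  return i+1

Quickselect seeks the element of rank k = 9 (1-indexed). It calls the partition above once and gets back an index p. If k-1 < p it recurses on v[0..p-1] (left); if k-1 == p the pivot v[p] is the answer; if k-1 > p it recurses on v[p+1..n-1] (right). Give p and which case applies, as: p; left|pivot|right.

pivot=8, i=-1
j=0: 11>8, skip
j=1: 3≤8, i=0, swap(0,1) ⇒ [3,11,4,9,2,7,10,6,-1,8]
j=2: 4≤8, i=1, swap(1,2) ⇒ [3,4,11,9,2,7,10,6,-1,8]
j=3: 9>8, skip
j=4: 2≤8, i=2, swap(2,4) ⇒ [3,4,2,9,11,7,10,6,-1,8]
j=5: 7≤8, i=3, swap(3,5) ⇒ [3,4,2,7,11,9,10,6,-1,8]
j=6: 10>8, skip
j=7: 6≤8, i=4, swap(4,7) ⇒ [3,4,2,7,6,9,10,11,-1,8]
j=8: -1≤8, i=5, swap(5,8) ⇒ [3,4,2,7,6,-1,10,11,9,8]
swap(6,9) ⇒ [3,4,2,7,6,-1,8,11,9,10]; return 6
p = 6; k-1 = 8 > 6 ⇒ right

6; right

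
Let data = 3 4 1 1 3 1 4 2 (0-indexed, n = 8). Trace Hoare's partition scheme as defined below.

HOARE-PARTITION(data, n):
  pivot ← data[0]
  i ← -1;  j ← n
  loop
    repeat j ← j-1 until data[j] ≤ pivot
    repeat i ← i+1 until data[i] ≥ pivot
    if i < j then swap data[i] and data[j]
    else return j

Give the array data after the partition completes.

2 1 1 1 3 4 4 3

pivot=3
j stops at 7 (2), i stops at 0 (3); swap ⇒ 2 4 1 1 3 1 4 3
j stops at 5 (1), i stops at 1 (4); swap ⇒ 2 1 1 1 3 4 4 3
j stops at 4, i stops at 4; i≥j ⇒ return 4. data=2 1 1 1 3 4 4 3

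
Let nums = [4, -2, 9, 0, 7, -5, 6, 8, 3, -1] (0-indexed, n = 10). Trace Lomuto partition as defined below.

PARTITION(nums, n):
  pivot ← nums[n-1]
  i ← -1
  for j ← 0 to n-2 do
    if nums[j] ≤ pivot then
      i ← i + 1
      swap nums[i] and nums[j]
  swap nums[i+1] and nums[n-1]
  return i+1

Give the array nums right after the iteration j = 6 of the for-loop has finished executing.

pivot = nums[9] = -1; i = -1
j=0: nums[0]=4 > -1 → no swap
j=1: nums[1]=-2 ≤ -1 → i=0, swap nums[0],nums[1] → [-2, 4, 9, 0, 7, -5, 6, 8, 3, -1]
j=2: nums[2]=9 > -1 → no swap
j=3: nums[3]=0 > -1 → no swap
j=4: nums[4]=7 > -1 → no swap
j=5: nums[5]=-5 ≤ -1 → i=1, swap nums[1],nums[5] → [-2, -5, 9, 0, 7, 4, 6, 8, 3, -1]
j=6: nums[6]=6 > -1 → no swap
(after j=6) nums = [-2, -5, 9, 0, 7, 4, 6, 8, 3, -1]

[-2, -5, 9, 0, 7, 4, 6, 8, 3, -1]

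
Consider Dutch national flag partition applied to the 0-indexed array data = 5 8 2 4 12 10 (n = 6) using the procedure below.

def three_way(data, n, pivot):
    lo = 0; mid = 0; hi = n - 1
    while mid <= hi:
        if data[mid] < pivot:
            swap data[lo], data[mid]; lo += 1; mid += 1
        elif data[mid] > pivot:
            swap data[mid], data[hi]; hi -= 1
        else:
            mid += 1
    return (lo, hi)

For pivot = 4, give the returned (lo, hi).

lo=0 mid=0 hi=5
5>4: swap(0,5), hi=4 ⇒ 10 8 2 4 12 5
10>4: swap(0,4), hi=3 ⇒ 12 8 2 4 10 5
12>4: swap(0,3), hi=2 ⇒ 4 8 2 12 10 5
4=4: mid=1
8>4: swap(1,2), hi=1 ⇒ 4 2 8 12 10 5
2<4: swap(0,1), lo=1 mid=2 ⇒ 2 4 8 12 10 5
done. lo=1 hi=1; data=2 4 8 12 10 5

(1, 1)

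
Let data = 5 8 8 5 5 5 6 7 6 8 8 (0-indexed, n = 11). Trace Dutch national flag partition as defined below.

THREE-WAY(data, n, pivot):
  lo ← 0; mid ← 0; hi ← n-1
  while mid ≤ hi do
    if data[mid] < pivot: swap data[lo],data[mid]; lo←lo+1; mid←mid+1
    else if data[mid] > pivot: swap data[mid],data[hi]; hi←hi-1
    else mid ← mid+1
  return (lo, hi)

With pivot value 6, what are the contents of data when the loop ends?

5 5 5 5 6 6 7 8 8 8 8

pivot = 6; lo=0, mid=0, hi=10
data[mid]=5<6: swap data[0],data[0]; lo=1,mid=1 → 5 8 8 5 5 5 6 7 6 8 8
data[mid]=8>6: swap data[1],data[10]; hi=9 → 5 8 8 5 5 5 6 7 6 8 8
data[mid]=8>6: swap data[1],data[9]; hi=8 → 5 8 8 5 5 5 6 7 6 8 8
data[mid]=8>6: swap data[1],data[8]; hi=7 → 5 6 8 5 5 5 6 7 8 8 8
data[mid]=6=6: mid=2
data[mid]=8>6: swap data[2],data[7]; hi=6 → 5 6 7 5 5 5 6 8 8 8 8
data[mid]=7>6: swap data[2],data[6]; hi=5 → 5 6 6 5 5 5 7 8 8 8 8
data[mid]=6=6: mid=3
data[mid]=5<6: swap data[1],data[3]; lo=2,mid=4 → 5 5 6 6 5 5 7 8 8 8 8
data[mid]=5<6: swap data[2],data[4]; lo=3,mid=5 → 5 5 5 6 6 5 7 8 8 8 8
data[mid]=5<6: swap data[3],data[5]; lo=4,mid=6 → 5 5 5 5 6 6 7 8 8 8 8
end: lo=4, hi=5; data = 5 5 5 5 6 6 7 8 8 8 8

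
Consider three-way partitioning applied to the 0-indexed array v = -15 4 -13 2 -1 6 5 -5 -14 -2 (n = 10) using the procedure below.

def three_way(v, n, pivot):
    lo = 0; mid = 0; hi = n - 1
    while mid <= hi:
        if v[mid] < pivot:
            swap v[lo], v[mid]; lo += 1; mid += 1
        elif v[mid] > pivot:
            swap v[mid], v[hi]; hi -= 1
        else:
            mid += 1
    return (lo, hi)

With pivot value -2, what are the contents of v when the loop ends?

-15 -13 -14 -5 -2 5 6 -1 2 4

pivot = -2; lo=0, mid=0, hi=9
v[mid]=-15<-2: swap v[0],v[0]; lo=1,mid=1 → -15 4 -13 2 -1 6 5 -5 -14 -2
v[mid]=4>-2: swap v[1],v[9]; hi=8 → -15 -2 -13 2 -1 6 5 -5 -14 4
v[mid]=-2=-2: mid=2
v[mid]=-13<-2: swap v[1],v[2]; lo=2,mid=3 → -15 -13 -2 2 -1 6 5 -5 -14 4
v[mid]=2>-2: swap v[3],v[8]; hi=7 → -15 -13 -2 -14 -1 6 5 -5 2 4
v[mid]=-14<-2: swap v[2],v[3]; lo=3,mid=4 → -15 -13 -14 -2 -1 6 5 -5 2 4
v[mid]=-1>-2: swap v[4],v[7]; hi=6 → -15 -13 -14 -2 -5 6 5 -1 2 4
v[mid]=-5<-2: swap v[3],v[4]; lo=4,mid=5 → -15 -13 -14 -5 -2 6 5 -1 2 4
v[mid]=6>-2: swap v[5],v[6]; hi=5 → -15 -13 -14 -5 -2 5 6 -1 2 4
v[mid]=5>-2: swap v[5],v[5]; hi=4 → -15 -13 -14 -5 -2 5 6 -1 2 4
end: lo=4, hi=4; v = -15 -13 -14 -5 -2 5 6 -1 2 4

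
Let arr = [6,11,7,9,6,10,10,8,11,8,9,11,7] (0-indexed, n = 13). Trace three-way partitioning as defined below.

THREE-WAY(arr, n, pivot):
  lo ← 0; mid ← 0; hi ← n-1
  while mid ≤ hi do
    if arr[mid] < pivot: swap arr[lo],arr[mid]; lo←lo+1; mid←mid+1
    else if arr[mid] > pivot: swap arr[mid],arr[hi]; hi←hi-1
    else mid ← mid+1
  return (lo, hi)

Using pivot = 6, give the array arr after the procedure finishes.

[6,6,9,7,10,10,8,11,8,9,11,7,11]

lo=0 mid=0 hi=12
6=6: mid=1
11>6: swap(1,12), hi=11 ⇒ [6,7,7,9,6,10,10,8,11,8,9,11,11]
7>6: swap(1,11), hi=10 ⇒ [6,11,7,9,6,10,10,8,11,8,9,7,11]
11>6: swap(1,10), hi=9 ⇒ [6,9,7,9,6,10,10,8,11,8,11,7,11]
9>6: swap(1,9), hi=8 ⇒ [6,8,7,9,6,10,10,8,11,9,11,7,11]
8>6: swap(1,8), hi=7 ⇒ [6,11,7,9,6,10,10,8,8,9,11,7,11]
11>6: swap(1,7), hi=6 ⇒ [6,8,7,9,6,10,10,11,8,9,11,7,11]
8>6: swap(1,6), hi=5 ⇒ [6,10,7,9,6,10,8,11,8,9,11,7,11]
10>6: swap(1,5), hi=4 ⇒ [6,10,7,9,6,10,8,11,8,9,11,7,11]
10>6: swap(1,4), hi=3 ⇒ [6,6,7,9,10,10,8,11,8,9,11,7,11]
6=6: mid=2
7>6: swap(2,3), hi=2 ⇒ [6,6,9,7,10,10,8,11,8,9,11,7,11]
9>6: swap(2,2), hi=1 ⇒ [6,6,9,7,10,10,8,11,8,9,11,7,11]
done. lo=0 hi=1; arr=[6,6,9,7,10,10,8,11,8,9,11,7,11]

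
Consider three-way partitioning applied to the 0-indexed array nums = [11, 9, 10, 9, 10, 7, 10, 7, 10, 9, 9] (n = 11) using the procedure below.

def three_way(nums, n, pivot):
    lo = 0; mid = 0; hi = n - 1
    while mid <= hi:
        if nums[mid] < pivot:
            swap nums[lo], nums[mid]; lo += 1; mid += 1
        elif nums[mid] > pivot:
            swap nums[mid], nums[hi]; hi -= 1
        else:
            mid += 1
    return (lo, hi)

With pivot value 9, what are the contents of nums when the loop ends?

[7, 7, 9, 9, 9, 9, 10, 10, 10, 10, 11]

pivot = 9; lo=0, mid=0, hi=10
nums[mid]=11>9: swap nums[0],nums[10]; hi=9 → [9, 9, 10, 9, 10, 7, 10, 7, 10, 9, 11]
nums[mid]=9=9: mid=1
nums[mid]=9=9: mid=2
nums[mid]=10>9: swap nums[2],nums[9]; hi=8 → [9, 9, 9, 9, 10, 7, 10, 7, 10, 10, 11]
nums[mid]=9=9: mid=3
nums[mid]=9=9: mid=4
nums[mid]=10>9: swap nums[4],nums[8]; hi=7 → [9, 9, 9, 9, 10, 7, 10, 7, 10, 10, 11]
nums[mid]=10>9: swap nums[4],nums[7]; hi=6 → [9, 9, 9, 9, 7, 7, 10, 10, 10, 10, 11]
nums[mid]=7<9: swap nums[0],nums[4]; lo=1,mid=5 → [7, 9, 9, 9, 9, 7, 10, 10, 10, 10, 11]
nums[mid]=7<9: swap nums[1],nums[5]; lo=2,mid=6 → [7, 7, 9, 9, 9, 9, 10, 10, 10, 10, 11]
nums[mid]=10>9: swap nums[6],nums[6]; hi=5 → [7, 7, 9, 9, 9, 9, 10, 10, 10, 10, 11]
end: lo=2, hi=5; nums = [7, 7, 9, 9, 9, 9, 10, 10, 10, 10, 11]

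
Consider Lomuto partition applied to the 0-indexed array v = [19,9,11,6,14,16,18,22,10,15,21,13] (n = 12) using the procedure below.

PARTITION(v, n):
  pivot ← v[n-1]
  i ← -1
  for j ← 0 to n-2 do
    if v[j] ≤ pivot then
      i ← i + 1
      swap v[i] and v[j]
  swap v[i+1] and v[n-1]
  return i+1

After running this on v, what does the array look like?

[9,11,6,10,13,16,18,22,19,15,21,14]

pivot=13, i=-1
j=0: 19>13, skip
j=1: 9≤13, i=0, swap(0,1) ⇒ [9,19,11,6,14,16,18,22,10,15,21,13]
j=2: 11≤13, i=1, swap(1,2) ⇒ [9,11,19,6,14,16,18,22,10,15,21,13]
j=3: 6≤13, i=2, swap(2,3) ⇒ [9,11,6,19,14,16,18,22,10,15,21,13]
j=4: 14>13, skip
j=5: 16>13, skip
j=6: 18>13, skip
j=7: 22>13, skip
j=8: 10≤13, i=3, swap(3,8) ⇒ [9,11,6,10,14,16,18,22,19,15,21,13]
j=9: 15>13, skip
j=10: 21>13, skip
swap(4,11) ⇒ [9,11,6,10,13,16,18,22,19,15,21,14]; return 4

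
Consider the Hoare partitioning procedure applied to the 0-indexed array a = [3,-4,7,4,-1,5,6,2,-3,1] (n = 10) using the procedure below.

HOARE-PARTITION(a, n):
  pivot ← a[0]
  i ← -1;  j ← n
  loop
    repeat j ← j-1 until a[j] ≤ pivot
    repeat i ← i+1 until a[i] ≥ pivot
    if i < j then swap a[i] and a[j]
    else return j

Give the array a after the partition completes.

pivot = a[0] = 3; i = -1, j = 10
j→9 (a[9]=1≤3), i→0 (a[0]=3≥3); i<j, swap → [1,-4,7,4,-1,5,6,2,-3,3]
j→8 (a[8]=-3≤3), i→2 (a[2]=7≥3); i<j, swap → [1,-4,-3,4,-1,5,6,2,7,3]
j→7 (a[7]=2≤3), i→3 (a[3]=4≥3); i<j, swap → [1,-4,-3,2,-1,5,6,4,7,3]
j→4, i→5; i≥j, return j=4. a = [1,-4,-3,2,-1,5,6,4,7,3]

[1,-4,-3,2,-1,5,6,4,7,3]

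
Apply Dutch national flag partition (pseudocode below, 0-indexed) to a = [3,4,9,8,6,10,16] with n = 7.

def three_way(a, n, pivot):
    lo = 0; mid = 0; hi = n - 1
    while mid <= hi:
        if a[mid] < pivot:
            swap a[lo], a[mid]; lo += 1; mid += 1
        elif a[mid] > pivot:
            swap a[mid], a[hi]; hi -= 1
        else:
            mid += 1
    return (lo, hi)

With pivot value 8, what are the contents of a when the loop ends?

[3,4,6,8,10,16,9]

lo=0 mid=0 hi=6
3<8: swap(0,0), lo=1 mid=1 ⇒ [3,4,9,8,6,10,16]
4<8: swap(1,1), lo=2 mid=2 ⇒ [3,4,9,8,6,10,16]
9>8: swap(2,6), hi=5 ⇒ [3,4,16,8,6,10,9]
16>8: swap(2,5), hi=4 ⇒ [3,4,10,8,6,16,9]
10>8: swap(2,4), hi=3 ⇒ [3,4,6,8,10,16,9]
6<8: swap(2,2), lo=3 mid=3 ⇒ [3,4,6,8,10,16,9]
8=8: mid=4
done. lo=3 hi=3; a=[3,4,6,8,10,16,9]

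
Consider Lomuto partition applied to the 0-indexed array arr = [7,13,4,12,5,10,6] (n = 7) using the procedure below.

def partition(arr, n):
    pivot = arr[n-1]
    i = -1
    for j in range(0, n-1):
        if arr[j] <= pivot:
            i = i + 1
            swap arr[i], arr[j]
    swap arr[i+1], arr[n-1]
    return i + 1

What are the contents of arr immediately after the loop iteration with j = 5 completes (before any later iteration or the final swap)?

pivot = arr[6] = 6; i = -1
j=0: arr[0]=7 > 6 → no swap
j=1: arr[1]=13 > 6 → no swap
j=2: arr[2]=4 ≤ 6 → i=0, swap arr[0],arr[2] → [4,13,7,12,5,10,6]
j=3: arr[3]=12 > 6 → no swap
j=4: arr[4]=5 ≤ 6 → i=1, swap arr[1],arr[4] → [4,5,7,12,13,10,6]
j=5: arr[5]=10 > 6 → no swap
(after j=5) arr = [4,5,7,12,13,10,6]

[4,5,7,12,13,10,6]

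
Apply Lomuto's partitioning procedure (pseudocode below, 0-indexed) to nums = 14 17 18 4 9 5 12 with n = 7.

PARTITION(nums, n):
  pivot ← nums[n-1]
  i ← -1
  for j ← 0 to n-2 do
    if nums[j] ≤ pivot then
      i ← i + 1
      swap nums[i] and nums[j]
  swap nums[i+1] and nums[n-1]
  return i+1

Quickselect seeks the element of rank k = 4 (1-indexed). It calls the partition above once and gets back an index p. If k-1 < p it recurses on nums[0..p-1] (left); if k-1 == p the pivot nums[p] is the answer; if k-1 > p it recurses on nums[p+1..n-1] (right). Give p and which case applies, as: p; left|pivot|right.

3; pivot

pivot=12, i=-1
j=0: 14>12, skip
j=1: 17>12, skip
j=2: 18>12, skip
j=3: 4≤12, i=0, swap(0,3) ⇒ 4 17 18 14 9 5 12
j=4: 9≤12, i=1, swap(1,4) ⇒ 4 9 18 14 17 5 12
j=5: 5≤12, i=2, swap(2,5) ⇒ 4 9 5 14 17 18 12
swap(3,6) ⇒ 4 9 5 12 17 18 14; return 3
p = 3; k-1 = 3 == 3 ⇒ pivot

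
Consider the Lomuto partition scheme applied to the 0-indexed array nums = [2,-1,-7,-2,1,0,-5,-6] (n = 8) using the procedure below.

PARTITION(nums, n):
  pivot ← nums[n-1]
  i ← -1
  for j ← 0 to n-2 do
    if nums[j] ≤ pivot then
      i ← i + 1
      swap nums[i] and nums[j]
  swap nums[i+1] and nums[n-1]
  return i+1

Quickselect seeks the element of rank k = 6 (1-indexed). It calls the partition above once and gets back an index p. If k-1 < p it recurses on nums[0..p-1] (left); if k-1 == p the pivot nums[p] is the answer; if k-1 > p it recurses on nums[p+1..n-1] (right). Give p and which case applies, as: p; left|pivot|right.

pivot=-6, i=-1
j=0: 2>-6, skip
j=1: -1>-6, skip
j=2: -7≤-6, i=0, swap(0,2) ⇒ [-7,-1,2,-2,1,0,-5,-6]
j=3: -2>-6, skip
j=4: 1>-6, skip
j=5: 0>-6, skip
j=6: -5>-6, skip
swap(1,7) ⇒ [-7,-6,2,-2,1,0,-5,-1]; return 1
p = 1; k-1 = 5 > 1 ⇒ right

1; right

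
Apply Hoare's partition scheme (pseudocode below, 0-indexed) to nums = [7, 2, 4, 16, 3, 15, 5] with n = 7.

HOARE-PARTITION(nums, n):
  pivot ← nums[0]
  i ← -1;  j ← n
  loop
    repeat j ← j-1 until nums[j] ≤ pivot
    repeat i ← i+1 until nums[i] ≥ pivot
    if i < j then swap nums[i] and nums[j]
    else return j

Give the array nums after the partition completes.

[5, 2, 4, 3, 16, 15, 7]

pivot = nums[0] = 7; i = -1, j = 7
j→6 (nums[6]=5≤7), i→0 (nums[0]=7≥7); i<j, swap → [5, 2, 4, 16, 3, 15, 7]
j→4 (nums[4]=3≤7), i→3 (nums[3]=16≥7); i<j, swap → [5, 2, 4, 3, 16, 15, 7]
j→3, i→4; i≥j, return j=3. nums = [5, 2, 4, 3, 16, 15, 7]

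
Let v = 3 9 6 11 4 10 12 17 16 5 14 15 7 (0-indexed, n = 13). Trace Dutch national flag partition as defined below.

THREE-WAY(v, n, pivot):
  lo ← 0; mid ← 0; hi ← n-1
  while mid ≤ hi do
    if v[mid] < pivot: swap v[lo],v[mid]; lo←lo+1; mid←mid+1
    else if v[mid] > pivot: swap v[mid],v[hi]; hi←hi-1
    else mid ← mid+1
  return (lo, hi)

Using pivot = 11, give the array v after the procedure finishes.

pivot = 11; lo=0, mid=0, hi=12
v[mid]=3<11: swap v[0],v[0]; lo=1,mid=1 → 3 9 6 11 4 10 12 17 16 5 14 15 7
v[mid]=9<11: swap v[1],v[1]; lo=2,mid=2 → 3 9 6 11 4 10 12 17 16 5 14 15 7
v[mid]=6<11: swap v[2],v[2]; lo=3,mid=3 → 3 9 6 11 4 10 12 17 16 5 14 15 7
v[mid]=11=11: mid=4
v[mid]=4<11: swap v[3],v[4]; lo=4,mid=5 → 3 9 6 4 11 10 12 17 16 5 14 15 7
v[mid]=10<11: swap v[4],v[5]; lo=5,mid=6 → 3 9 6 4 10 11 12 17 16 5 14 15 7
v[mid]=12>11: swap v[6],v[12]; hi=11 → 3 9 6 4 10 11 7 17 16 5 14 15 12
v[mid]=7<11: swap v[5],v[6]; lo=6,mid=7 → 3 9 6 4 10 7 11 17 16 5 14 15 12
v[mid]=17>11: swap v[7],v[11]; hi=10 → 3 9 6 4 10 7 11 15 16 5 14 17 12
v[mid]=15>11: swap v[7],v[10]; hi=9 → 3 9 6 4 10 7 11 14 16 5 15 17 12
v[mid]=14>11: swap v[7],v[9]; hi=8 → 3 9 6 4 10 7 11 5 16 14 15 17 12
v[mid]=5<11: swap v[6],v[7]; lo=7,mid=8 → 3 9 6 4 10 7 5 11 16 14 15 17 12
v[mid]=16>11: swap v[8],v[8]; hi=7 → 3 9 6 4 10 7 5 11 16 14 15 17 12
end: lo=7, hi=7; v = 3 9 6 4 10 7 5 11 16 14 15 17 12

3 9 6 4 10 7 5 11 16 14 15 17 12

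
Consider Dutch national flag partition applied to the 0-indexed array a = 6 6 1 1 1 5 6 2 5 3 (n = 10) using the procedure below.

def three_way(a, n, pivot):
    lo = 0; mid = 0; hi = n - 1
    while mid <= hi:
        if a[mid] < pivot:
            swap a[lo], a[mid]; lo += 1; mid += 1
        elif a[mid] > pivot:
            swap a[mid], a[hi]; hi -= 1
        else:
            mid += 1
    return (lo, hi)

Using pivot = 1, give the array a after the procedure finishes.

lo=0 mid=0 hi=9
6>1: swap(0,9), hi=8 ⇒ 3 6 1 1 1 5 6 2 5 6
3>1: swap(0,8), hi=7 ⇒ 5 6 1 1 1 5 6 2 3 6
5>1: swap(0,7), hi=6 ⇒ 2 6 1 1 1 5 6 5 3 6
2>1: swap(0,6), hi=5 ⇒ 6 6 1 1 1 5 2 5 3 6
6>1: swap(0,5), hi=4 ⇒ 5 6 1 1 1 6 2 5 3 6
5>1: swap(0,4), hi=3 ⇒ 1 6 1 1 5 6 2 5 3 6
1=1: mid=1
6>1: swap(1,3), hi=2 ⇒ 1 1 1 6 5 6 2 5 3 6
1=1: mid=2
1=1: mid=3
done. lo=0 hi=2; a=1 1 1 6 5 6 2 5 3 6

1 1 1 6 5 6 2 5 3 6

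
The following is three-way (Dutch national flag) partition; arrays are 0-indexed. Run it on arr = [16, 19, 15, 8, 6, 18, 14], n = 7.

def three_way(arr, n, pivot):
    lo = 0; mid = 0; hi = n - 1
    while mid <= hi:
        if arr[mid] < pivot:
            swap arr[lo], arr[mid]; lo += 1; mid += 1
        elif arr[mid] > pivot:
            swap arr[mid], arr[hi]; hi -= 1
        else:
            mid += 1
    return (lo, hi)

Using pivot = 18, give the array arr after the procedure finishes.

[16, 14, 15, 8, 6, 18, 19]

pivot = 18; lo=0, mid=0, hi=6
arr[mid]=16<18: swap arr[0],arr[0]; lo=1,mid=1 → [16, 19, 15, 8, 6, 18, 14]
arr[mid]=19>18: swap arr[1],arr[6]; hi=5 → [16, 14, 15, 8, 6, 18, 19]
arr[mid]=14<18: swap arr[1],arr[1]; lo=2,mid=2 → [16, 14, 15, 8, 6, 18, 19]
arr[mid]=15<18: swap arr[2],arr[2]; lo=3,mid=3 → [16, 14, 15, 8, 6, 18, 19]
arr[mid]=8<18: swap arr[3],arr[3]; lo=4,mid=4 → [16, 14, 15, 8, 6, 18, 19]
arr[mid]=6<18: swap arr[4],arr[4]; lo=5,mid=5 → [16, 14, 15, 8, 6, 18, 19]
arr[mid]=18=18: mid=6
end: lo=5, hi=5; arr = [16, 14, 15, 8, 6, 18, 19]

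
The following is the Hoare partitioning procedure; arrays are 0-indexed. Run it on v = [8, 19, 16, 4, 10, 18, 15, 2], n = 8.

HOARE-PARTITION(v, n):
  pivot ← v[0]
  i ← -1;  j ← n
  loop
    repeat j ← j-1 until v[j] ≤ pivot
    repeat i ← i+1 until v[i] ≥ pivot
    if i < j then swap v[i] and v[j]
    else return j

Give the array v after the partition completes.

pivot = v[0] = 8; i = -1, j = 8
j→7 (v[7]=2≤8), i→0 (v[0]=8≥8); i<j, swap → [2, 19, 16, 4, 10, 18, 15, 8]
j→3 (v[3]=4≤8), i→1 (v[1]=19≥8); i<j, swap → [2, 4, 16, 19, 10, 18, 15, 8]
j→1, i→2; i≥j, return j=1. v = [2, 4, 16, 19, 10, 18, 15, 8]

[2, 4, 16, 19, 10, 18, 15, 8]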